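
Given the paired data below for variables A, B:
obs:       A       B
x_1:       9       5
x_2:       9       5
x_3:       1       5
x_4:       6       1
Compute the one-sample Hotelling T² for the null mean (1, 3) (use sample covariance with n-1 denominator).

Step 1 — sample mean vector:
  mean(A) = (9 + 9 + 1 + 6) / 4 = 25/4 = 6.25
  mean(B) = (5 + 5 + 5 + 1) / 4 = 16/4 = 4
  x̄ = (6.25, 4),  deviation x̄ - mu_0 = (6.25, 4) - (1, 3) = (5.25, 1).

Step 2 — sample covariance matrix, S[i,j] = (1/(n-1)) · Σ_k (x_{k,i} - mean_i) · (x_{k,j} - mean_j), divisor n-1 = 3:
  S[A,A] = ((2.75)·(2.75) + (2.75)·(2.75) + (-5.25)·(-5.25) + (-0.25)·(-0.25)) / 3 = 42.75/3 = 14.25
  S[A,B] = ((2.75)·(1) + (2.75)·(1) + (-5.25)·(1) + (-0.25)·(-3)) / 3 = 1/3 = 0.3333
  S[B,B] = ((1)·(1) + (1)·(1) + (1)·(1) + (-3)·(-3)) / 3 = 12/3 = 4
  S = [[14.25, 0.3333],
 [0.3333, 4]].

Step 3 — invert S. det(S) = 14.25·4 - (0.3333)² = 56.8889.
  S^{-1} = (1/det) · [[d, -b], [-b, a]] = [[0.0703, -0.0059],
 [-0.0059, 0.2505]].

Step 4 — quadratic form (x̄ - mu_0)^T · S^{-1} · (x̄ - mu_0):
  S^{-1} · (x̄ - mu_0) = (0.3633, 0.2197),
  (x̄ - mu_0)^T · [...] = (5.25)·(0.3633) + (1)·(0.2197) = 2.127.

Step 5 — scale by n: T² = 4 · 2.127 = 8.5078.

T² ≈ 8.5078


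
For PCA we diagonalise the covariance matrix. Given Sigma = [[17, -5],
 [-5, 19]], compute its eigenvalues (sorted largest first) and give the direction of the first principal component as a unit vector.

Step 1 — characteristic polynomial of 2×2 Sigma:
  det(Sigma - λI) = λ² - trace · λ + det = 0.
  trace = 17 + 19 = 36, det = 17·19 - (-5)² = 298.
Step 2 — discriminant:
  Δ = trace² - 4·det = 1296 - 1192 = 104.
Step 3 — eigenvalues:
  λ = (trace ± √Δ)/2 = (36 ± 10.198)/2,
  λ_1 = 23.099,  λ_2 = 12.901.

Step 4 — unit eigenvector for λ_1: solve (Sigma - λ_1 I)v = 0. First row:
  (17 - 23.099)·v_x + (-5)·v_y = 0, i.e. (-6.099)·v_x + (-5)·v_y = 0,
  so v ∝ (b, λ_1 - a) = (-5, 6.099); multiply by -1 so the first entry is positive: u = (5, -6.099).
  ||u|| = √((5)² + (-6.099)²) = √(62.198) ≈ 7.8866,
  v_1 = u/||u|| ≈ (0.634, -0.7733) (||v_1|| = 1).

λ_1 = 23.099,  λ_2 = 12.901;  v_1 ≈ (0.634, -0.7733)


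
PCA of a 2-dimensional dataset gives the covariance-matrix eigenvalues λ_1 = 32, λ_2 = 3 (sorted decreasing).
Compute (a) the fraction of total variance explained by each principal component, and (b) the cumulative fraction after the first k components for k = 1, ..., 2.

Step 1 — total variance = trace(Sigma) = Σ λ_i = 32 + 3 = 35.

Step 2 — fraction explained by component i = λ_i / Σ λ:
  PC1: 32/35 = 0.9143
  PC2: 3/35 = 0.0857

Step 3 — cumulative fraction after k components = (λ_1 + ... + λ_k) / Σ λ:
  k = 1: 32/35 = 0.9143
  k = 2: (32 + 3)/35 = 35/35 = 1

Summary (fraction, with percent):

explained: PC1 0.9143 (91.43%), PC2 0.0857 (8.57%);  cumulative: 0.9143, 1


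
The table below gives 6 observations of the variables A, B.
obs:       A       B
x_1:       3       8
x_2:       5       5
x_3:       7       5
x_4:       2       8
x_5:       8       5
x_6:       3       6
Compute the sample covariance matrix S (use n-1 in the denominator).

Step 1 — column means:
  mean(A) = (3 + 5 + 7 + 2 + 8 + 3) / 6 = 28/6 = 4.6667
  mean(B) = (8 + 5 + 5 + 8 + 5 + 6) / 6 = 37/6 = 6.1667

Step 2 — sample covariance S[i,j] = (1/(n-1)) · Σ_k (x_{k,i} - mean_i) · (x_{k,j} - mean_j), with n-1 = 5.
  S[A,A] = ((-1.6667)·(-1.6667) + (0.3333)·(0.3333) + (2.3333)·(2.3333) + (-2.6667)·(-2.6667) + (3.3333)·(3.3333) + (-1.6667)·(-1.6667)) / 5 = 29.3333/5 = 5.8667
  S[A,B] = ((-1.6667)·(1.8333) + (0.3333)·(-1.1667) + (2.3333)·(-1.1667) + (-2.6667)·(1.8333) + (3.3333)·(-1.1667) + (-1.6667)·(-0.1667)) / 5 = -14.6667/5 = -2.9333
  S[B,B] = ((1.8333)·(1.8333) + (-1.1667)·(-1.1667) + (-1.1667)·(-1.1667) + (1.8333)·(1.8333) + (-1.1667)·(-1.1667) + (-0.1667)·(-0.1667)) / 5 = 10.8333/5 = 2.1667

S is symmetric (S[j,i] = S[i,j]). Assembling:

S = [[5.8667, -2.9333],
 [-2.9333, 2.1667]]


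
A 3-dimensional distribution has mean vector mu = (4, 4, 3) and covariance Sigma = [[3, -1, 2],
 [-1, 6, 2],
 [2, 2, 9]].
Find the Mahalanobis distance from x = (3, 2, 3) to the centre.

Step 1 — centre the observation: (x - mu) = (-1, -2, 0).

Step 2 — invert Sigma (cofactor / det for 3×3, or solve directly):
  Sigma^{-1} = [[0.4587, 0.1193, -0.1284],
 [0.1193, 0.211, -0.0734],
 [-0.1284, -0.0734, 0.156]].

Step 3 — form the quadratic (x - mu)^T · Sigma^{-1} · (x - mu):
  Sigma^{-1} · (x - mu) = (-0.6972, -0.5413, 0.2752).
  (x - mu)^T · [Sigma^{-1} · (x - mu)] = (-1)·(-0.6972) + (-2)·(-0.5413) + (0)·(0.2752) = 1.7798.

Step 4 — take square root: d = √(1.7798) ≈ 1.3341.

d(x, mu) = √(1.7798) ≈ 1.3341


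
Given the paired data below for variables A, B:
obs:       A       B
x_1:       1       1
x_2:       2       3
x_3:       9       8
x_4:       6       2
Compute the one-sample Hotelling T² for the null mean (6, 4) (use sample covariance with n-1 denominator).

Step 1 — sample mean vector:
  mean(A) = (1 + 2 + 9 + 6) / 4 = 18/4 = 4.5
  mean(B) = (1 + 3 + 8 + 2) / 4 = 14/4 = 3.5
  x̄ = (4.5, 3.5),  deviation x̄ - mu_0 = (4.5, 3.5) - (6, 4) = (-1.5, -0.5).

Step 2 — sample covariance matrix, S[i,j] = (1/(n-1)) · Σ_k (x_{k,i} - mean_i) · (x_{k,j} - mean_j), divisor n-1 = 3:
  S[A,A] = ((-3.5)·(-3.5) + (-2.5)·(-2.5) + (4.5)·(4.5) + (1.5)·(1.5)) / 3 = 41/3 = 13.6667
  S[A,B] = ((-3.5)·(-2.5) + (-2.5)·(-0.5) + (4.5)·(4.5) + (1.5)·(-1.5)) / 3 = 28/3 = 9.3333
  S[B,B] = ((-2.5)·(-2.5) + (-0.5)·(-0.5) + (4.5)·(4.5) + (-1.5)·(-1.5)) / 3 = 29/3 = 9.6667
  S = [[13.6667, 9.3333],
 [9.3333, 9.6667]].

Step 3 — invert S. det(S) = 13.6667·9.6667 - (9.3333)² = 45.
  S^{-1} = (1/det) · [[d, -b], [-b, a]] = [[0.2148, -0.2074],
 [-0.2074, 0.3037]].

Step 4 — quadratic form (x̄ - mu_0)^T · S^{-1} · (x̄ - mu_0):
  S^{-1} · (x̄ - mu_0) = (-0.2185, 0.1593),
  (x̄ - mu_0)^T · [...] = (-1.5)·(-0.2185) + (-0.5)·(0.1593) = 0.2481.

Step 5 — scale by n: T² = 4 · 0.2481 = 0.9926.

T² ≈ 0.9926


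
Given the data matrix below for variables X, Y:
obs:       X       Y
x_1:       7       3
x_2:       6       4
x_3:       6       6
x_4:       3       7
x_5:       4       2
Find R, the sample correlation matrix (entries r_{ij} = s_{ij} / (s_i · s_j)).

Step 1 — column means:
  mean(X) = (7 + 6 + 6 + 3 + 4) / 5 = 26/5 = 5.2
  mean(Y) = (3 + 4 + 6 + 7 + 2) / 5 = 22/5 = 4.4

Step 2 — sample variances and covariances s[i,j] = (1/(n-1)) · Σ_k (x_{k,i} - mean_i) · (x_{k,j} - mean_j), with n-1 = 4:
  s[X,X] = ((1.8)·(1.8) + (0.8)·(0.8) + (0.8)·(0.8) + (-2.2)·(-2.2) + (-1.2)·(-1.2)) / 4 = 10.8/4 = 2.7
  s[X,Y] = ((1.8)·(-1.4) + (0.8)·(-0.4) + (0.8)·(1.6) + (-2.2)·(2.6) + (-1.2)·(-2.4)) / 4 = -4.4/4 = -1.1
  s[Y,Y] = ((-1.4)·(-1.4) + (-0.4)·(-0.4) + (1.6)·(1.6) + (2.6)·(2.6) + (-2.4)·(-2.4)) / 4 = 17.2/4 = 4.3
  Sample standard deviations s_i = √(s[i,i]):
  s(X) = √(2.7) = 1.6432
  s(Y) = √(4.3) = 2.0736

Step 3 — r_{ij} = s_{ij} / (s_i · s_j):
  r[X,X] = 1 (diagonal).
  r[X,Y] = -1.1 / (1.6432 · 2.0736) = -1.1 / 3.4073 = -0.3228
  r[Y,Y] = 1 (diagonal).

R is symmetric with unit diagonal. Assembling:

R = [[1, -0.3228],
 [-0.3228, 1]]


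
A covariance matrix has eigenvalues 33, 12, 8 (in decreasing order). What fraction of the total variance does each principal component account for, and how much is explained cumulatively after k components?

Step 1 — total variance = trace(Sigma) = Σ λ_i = 33 + 12 + 8 = 53.

Step 2 — fraction explained by component i = λ_i / Σ λ:
  PC1: 33/53 = 0.6226
  PC2: 12/53 = 0.2264
  PC3: 8/53 = 0.1509

Step 3 — cumulative fraction after k components = (λ_1 + ... + λ_k) / Σ λ:
  k = 1: 33/53 = 0.6226
  k = 2: (33 + 12)/53 = 45/53 = 0.8491
  k = 3: (33 + 12 + 8)/53 = 53/53 = 1

Summary (fraction, with percent):

explained: PC1 0.6226 (62.26%), PC2 0.2264 (22.64%), PC3 0.1509 (15.09%);  cumulative: 0.6226, 0.8491, 1


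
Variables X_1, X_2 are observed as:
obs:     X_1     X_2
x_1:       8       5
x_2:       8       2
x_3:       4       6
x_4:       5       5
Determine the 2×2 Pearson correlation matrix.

Step 1 — column means:
  mean(X_1) = (8 + 8 + 4 + 5) / 4 = 25/4 = 6.25
  mean(X_2) = (5 + 2 + 6 + 5) / 4 = 18/4 = 4.5

Step 2 — sample variances and covariances s[i,j] = (1/(n-1)) · Σ_k (x_{k,i} - mean_i) · (x_{k,j} - mean_j), with n-1 = 3:
  s[X_1,X_1] = ((1.75)·(1.75) + (1.75)·(1.75) + (-2.25)·(-2.25) + (-1.25)·(-1.25)) / 3 = 12.75/3 = 4.25
  s[X_1,X_2] = ((1.75)·(0.5) + (1.75)·(-2.5) + (-2.25)·(1.5) + (-1.25)·(0.5)) / 3 = -7.5/3 = -2.5
  s[X_2,X_2] = ((0.5)·(0.5) + (-2.5)·(-2.5) + (1.5)·(1.5) + (0.5)·(0.5)) / 3 = 9/3 = 3
  Sample standard deviations s_i = √(s[i,i]):
  s(X_1) = √(4.25) = 2.0616
  s(X_2) = √(3) = 1.7321

Step 3 — r_{ij} = s_{ij} / (s_i · s_j):
  r[X_1,X_1] = 1 (diagonal).
  r[X_1,X_2] = -2.5 / (2.0616 · 1.7321) = -2.5 / 3.5707 = -0.7001
  r[X_2,X_2] = 1 (diagonal).

R is symmetric with unit diagonal. Assembling:

R = [[1, -0.7001],
 [-0.7001, 1]]


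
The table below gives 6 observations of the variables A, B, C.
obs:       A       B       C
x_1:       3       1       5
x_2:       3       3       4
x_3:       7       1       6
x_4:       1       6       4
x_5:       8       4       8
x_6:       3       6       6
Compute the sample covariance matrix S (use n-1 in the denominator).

Step 1 — column means:
  mean(A) = (3 + 3 + 7 + 1 + 8 + 3) / 6 = 25/6 = 4.1667
  mean(B) = (1 + 3 + 1 + 6 + 4 + 6) / 6 = 21/6 = 3.5
  mean(C) = (5 + 4 + 6 + 4 + 8 + 6) / 6 = 33/6 = 5.5

Step 2 — sample covariance S[i,j] = (1/(n-1)) · Σ_k (x_{k,i} - mean_i) · (x_{k,j} - mean_j), with n-1 = 5.
  S[A,A] = ((-1.1667)·(-1.1667) + (-1.1667)·(-1.1667) + (2.8333)·(2.8333) + (-3.1667)·(-3.1667) + (3.8333)·(3.8333) + (-1.1667)·(-1.1667)) / 5 = 36.8333/5 = 7.3667
  S[A,B] = ((-1.1667)·(-2.5) + (-1.1667)·(-0.5) + (2.8333)·(-2.5) + (-3.1667)·(2.5) + (3.8333)·(0.5) + (-1.1667)·(2.5)) / 5 = -12.5/5 = -2.5
  S[A,C] = ((-1.1667)·(-0.5) + (-1.1667)·(-1.5) + (2.8333)·(0.5) + (-3.1667)·(-1.5) + (3.8333)·(2.5) + (-1.1667)·(0.5)) / 5 = 17.5/5 = 3.5
  S[B,B] = ((-2.5)·(-2.5) + (-0.5)·(-0.5) + (-2.5)·(-2.5) + (2.5)·(2.5) + (0.5)·(0.5) + (2.5)·(2.5)) / 5 = 25.5/5 = 5.1
  S[B,C] = ((-2.5)·(-0.5) + (-0.5)·(-1.5) + (-2.5)·(0.5) + (2.5)·(-1.5) + (0.5)·(2.5) + (2.5)·(0.5)) / 5 = -0.5/5 = -0.1
  S[C,C] = ((-0.5)·(-0.5) + (-1.5)·(-1.5) + (0.5)·(0.5) + (-1.5)·(-1.5) + (2.5)·(2.5) + (0.5)·(0.5)) / 5 = 11.5/5 = 2.3

S is symmetric (S[j,i] = S[i,j]). Assembling:

S = [[7.3667, -2.5, 3.5],
 [-2.5, 5.1, -0.1],
 [3.5, -0.1, 2.3]]


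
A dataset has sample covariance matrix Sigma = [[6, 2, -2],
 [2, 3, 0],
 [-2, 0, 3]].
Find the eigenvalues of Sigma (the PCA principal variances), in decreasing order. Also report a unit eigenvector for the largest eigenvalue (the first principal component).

Step 1 — characteristic polynomial p(λ) = det(λI - Sigma) = λ³ - tr·λ² + c_1·λ - det, where tr = trace, c_1 = sum of the principal 2×2 minors, det = det(Sigma):
  tr = 6 + 3 + 3 = 12,
  c_1 = (6·3 - (2)²) + (6·3 - (-2)²) + (3·3 - (0)²) = 14 + 14 + 9 = 37,
  det = 6·(3·3 - (0)²) - (2)·((2)·3 - (0)·(-2)) + (-2)·((2)·(0) - 3·(-2)) = 6·(9) - (2)·(6) + (-2)·(6) = 30.
  So p(λ) = λ³ - 12λ² + 37λ - 30.
Step 2 — look for an integer root (rational root theorem: any rational root is an integer divisor of 30). Testing λ = 3:
  p(3) = 27 - 108 + 111 - 30 = 0  ✓
  Dividing out (λ - 3): p(λ) = (λ - 3)(λ² - 9λ + 10).
Step 3 — remaining eigenvalues from the quadratic λ² - 9λ + 10 = 0:
  Δ = 9² - 4·10 = 81 - 40 = 41,  λ = (9 ± √41)/2 = (9 ± 6.4031)/2 ≈ 7.7016 or 1.2984.
  Sorted: λ_1 = 7.7016,  λ_2 = 3,  λ_3 = 1.2984  (check: sum = 12 = tr ✓).

Step 4 — unit eigenvector for λ_1 ≈ 7.7016: v spans the null space of (Sigma - λ_1 I), whose rows are
  r_1 = (-1.7016, 2, -2),  r_2 = (2, -4.7016, 0),  r_3 = (-2, 0, -4.7016).
  v is orthogonal to every row, so take v ∝ r_1 × r_2 = ((2)·(0) - (-2)·(-4.7016), (-2)·(2) - (-1.7016)·(0), (-1.7016)·(-4.7016) - (2)·(2)) ≈ (-9.4031, -4, 4).
  Rescale (multiply by -1 so the first nonzero entry is positive): u = (9.4031, 4, -4).
  ||u|| = √((9.4031)² + (4)² + (-4)²) = √(120.4187) ≈ 10.9735,  v_1 = u/||u|| ≈ (0.8569, 0.3645, -0.3645) (||v_1|| = 1).

λ_1 = 7.7016,  λ_2 = 3,  λ_3 = 1.2984;  v_1 ≈ (0.8569, 0.3645, -0.3645)


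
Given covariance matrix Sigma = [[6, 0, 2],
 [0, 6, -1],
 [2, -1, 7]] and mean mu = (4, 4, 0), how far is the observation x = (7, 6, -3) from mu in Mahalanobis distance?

Step 1 — centre the observation: (x - mu) = (3, 2, -3).

Step 2 — invert Sigma (cofactor / det for 3×3, or solve directly):
  Sigma^{-1} = [[0.1847, -0.009, -0.0541],
 [-0.009, 0.1712, 0.027],
 [-0.0541, 0.027, 0.1622]].

Step 3 — form the quadratic (x - mu)^T · Sigma^{-1} · (x - mu):
  Sigma^{-1} · (x - mu) = (0.6982, 0.2342, -0.5946).
  (x - mu)^T · [Sigma^{-1} · (x - mu)] = (3)·(0.6982) + (2)·(0.2342) + (-3)·(-0.5946) = 4.3468.

Step 4 — take square root: d = √(4.3468) ≈ 2.0849.

d(x, mu) = √(4.3468) ≈ 2.0849


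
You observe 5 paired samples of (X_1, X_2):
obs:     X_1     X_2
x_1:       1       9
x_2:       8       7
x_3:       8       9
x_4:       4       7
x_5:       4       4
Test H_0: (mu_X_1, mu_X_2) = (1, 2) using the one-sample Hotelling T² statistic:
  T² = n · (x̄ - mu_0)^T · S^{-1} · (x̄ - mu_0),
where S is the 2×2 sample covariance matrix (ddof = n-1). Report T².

Step 1 — sample mean vector:
  mean(X_1) = (1 + 8 + 8 + 4 + 4) / 5 = 25/5 = 5
  mean(X_2) = (9 + 7 + 9 + 7 + 4) / 5 = 36/5 = 7.2
  x̄ = (5, 7.2),  deviation x̄ - mu_0 = (5, 7.2) - (1, 2) = (4, 5.2).

Step 2 — sample covariance matrix, S[i,j] = (1/(n-1)) · Σ_k (x_{k,i} - mean_i) · (x_{k,j} - mean_j), divisor n-1 = 4:
  S[X_1,X_1] = ((-4)·(-4) + (3)·(3) + (3)·(3) + (-1)·(-1) + (-1)·(-1)) / 4 = 36/4 = 9
  S[X_1,X_2] = ((-4)·(1.8) + (3)·(-0.2) + (3)·(1.8) + (-1)·(-0.2) + (-1)·(-3.2)) / 4 = 1/4 = 0.25
  S[X_2,X_2] = ((1.8)·(1.8) + (-0.2)·(-0.2) + (1.8)·(1.8) + (-0.2)·(-0.2) + (-3.2)·(-3.2)) / 4 = 16.8/4 = 4.2
  S = [[9, 0.25],
 [0.25, 4.2]].

Step 3 — invert S. det(S) = 9·4.2 - (0.25)² = 37.7375.
  S^{-1} = (1/det) · [[d, -b], [-b, a]] = [[0.1113, -0.0066],
 [-0.0066, 0.2385]].

Step 4 — quadratic form (x̄ - mu_0)^T · S^{-1} · (x̄ - mu_0):
  S^{-1} · (x̄ - mu_0) = (0.4107, 1.2136),
  (x̄ - mu_0)^T · [...] = (4)·(0.4107) + (5.2)·(1.2136) = 7.9539.

Step 5 — scale by n: T² = 5 · 7.9539 = 39.7695.

T² ≈ 39.7695


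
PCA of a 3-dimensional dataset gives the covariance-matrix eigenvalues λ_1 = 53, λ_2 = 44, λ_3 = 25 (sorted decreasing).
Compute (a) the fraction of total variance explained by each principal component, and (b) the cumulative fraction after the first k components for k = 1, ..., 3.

Step 1 — total variance = trace(Sigma) = Σ λ_i = 53 + 44 + 25 = 122.

Step 2 — fraction explained by component i = λ_i / Σ λ:
  PC1: 53/122 = 0.4344
  PC2: 44/122 = 0.3607
  PC3: 25/122 = 0.2049

Step 3 — cumulative fraction after k components = (λ_1 + ... + λ_k) / Σ λ:
  k = 1: 53/122 = 0.4344
  k = 2: (53 + 44)/122 = 97/122 = 0.7951
  k = 3: (53 + 44 + 25)/122 = 122/122 = 1

Summary (fraction, with percent):

explained: PC1 0.4344 (43.44%), PC2 0.3607 (36.07%), PC3 0.2049 (20.49%);  cumulative: 0.4344, 0.7951, 1


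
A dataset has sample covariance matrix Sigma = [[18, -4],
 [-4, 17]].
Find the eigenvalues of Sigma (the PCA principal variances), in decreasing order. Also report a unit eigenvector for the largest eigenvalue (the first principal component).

Step 1 — characteristic polynomial of 2×2 Sigma:
  det(Sigma - λI) = λ² - trace · λ + det = 0.
  trace = 18 + 17 = 35, det = 18·17 - (-4)² = 290.
Step 2 — discriminant:
  Δ = trace² - 4·det = 1225 - 1160 = 65.
Step 3 — eigenvalues:
  λ = (trace ± √Δ)/2 = (35 ± 8.0623)/2,
  λ_1 = 21.5311,  λ_2 = 13.4689.

Step 4 — unit eigenvector for λ_1: solve (Sigma - λ_1 I)v = 0. First row:
  (18 - 21.5311)·v_x + (-4)·v_y = 0, i.e. (-3.5311)·v_x + (-4)·v_y = 0,
  so v ∝ (b, λ_1 - a) = (-4, 3.5311); multiply by -1 so the first entry is positive: u = (4, -3.5311).
  ||u|| = √((4)² + (-3.5311)²) = √(28.4689) ≈ 5.3356,
  v_1 = u/||u|| ≈ (0.7497, -0.6618) (||v_1|| = 1).

λ_1 = 21.5311,  λ_2 = 13.4689;  v_1 ≈ (0.7497, -0.6618)


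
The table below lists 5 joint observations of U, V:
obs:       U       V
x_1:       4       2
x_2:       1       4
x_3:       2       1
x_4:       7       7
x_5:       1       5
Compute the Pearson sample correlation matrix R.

Step 1 — column means:
  mean(U) = (4 + 1 + 2 + 7 + 1) / 5 = 15/5 = 3
  mean(V) = (2 + 4 + 1 + 7 + 5) / 5 = 19/5 = 3.8

Step 2 — sample variances and covariances s[i,j] = (1/(n-1)) · Σ_k (x_{k,i} - mean_i) · (x_{k,j} - mean_j), with n-1 = 4:
  s[U,U] = ((1)·(1) + (-2)·(-2) + (-1)·(-1) + (4)·(4) + (-2)·(-2)) / 4 = 26/4 = 6.5
  s[U,V] = ((1)·(-1.8) + (-2)·(0.2) + (-1)·(-2.8) + (4)·(3.2) + (-2)·(1.2)) / 4 = 11/4 = 2.75
  s[V,V] = ((-1.8)·(-1.8) + (0.2)·(0.2) + (-2.8)·(-2.8) + (3.2)·(3.2) + (1.2)·(1.2)) / 4 = 22.8/4 = 5.7
  Sample standard deviations s_i = √(s[i,i]):
  s(U) = √(6.5) = 2.5495
  s(V) = √(5.7) = 2.3875

Step 3 — r_{ij} = s_{ij} / (s_i · s_j):
  r[U,U] = 1 (diagonal).
  r[U,V] = 2.75 / (2.5495 · 2.3875) = 2.75 / 6.0869 = 0.4518
  r[V,V] = 1 (diagonal).

R is symmetric with unit diagonal. Assembling:

R = [[1, 0.4518],
 [0.4518, 1]]


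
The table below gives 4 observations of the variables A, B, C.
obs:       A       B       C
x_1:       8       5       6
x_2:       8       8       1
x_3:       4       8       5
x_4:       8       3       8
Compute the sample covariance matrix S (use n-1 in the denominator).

Step 1 — column means:
  mean(A) = (8 + 8 + 4 + 8) / 4 = 28/4 = 7
  mean(B) = (5 + 8 + 8 + 3) / 4 = 24/4 = 6
  mean(C) = (6 + 1 + 5 + 8) / 4 = 20/4 = 5

Step 2 — sample covariance S[i,j] = (1/(n-1)) · Σ_k (x_{k,i} - mean_i) · (x_{k,j} - mean_j), with n-1 = 3.
  S[A,A] = ((1)·(1) + (1)·(1) + (-3)·(-3) + (1)·(1)) / 3 = 12/3 = 4
  S[A,B] = ((1)·(-1) + (1)·(2) + (-3)·(2) + (1)·(-3)) / 3 = -8/3 = -2.6667
  S[A,C] = ((1)·(1) + (1)·(-4) + (-3)·(0) + (1)·(3)) / 3 = 0/3 = 0
  S[B,B] = ((-1)·(-1) + (2)·(2) + (2)·(2) + (-3)·(-3)) / 3 = 18/3 = 6
  S[B,C] = ((-1)·(1) + (2)·(-4) + (2)·(0) + (-3)·(3)) / 3 = -18/3 = -6
  S[C,C] = ((1)·(1) + (-4)·(-4) + (0)·(0) + (3)·(3)) / 3 = 26/3 = 8.6667

S is symmetric (S[j,i] = S[i,j]). Assembling:

S = [[4, -2.6667, 0],
 [-2.6667, 6, -6],
 [0, -6, 8.6667]]


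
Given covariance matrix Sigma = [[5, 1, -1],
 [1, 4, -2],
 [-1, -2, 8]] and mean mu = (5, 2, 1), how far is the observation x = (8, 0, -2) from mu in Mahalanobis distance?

Step 1 — centre the observation: (x - mu) = (3, -2, -3).

Step 2 — invert Sigma (cofactor / det for 3×3, or solve directly):
  Sigma^{-1} = [[0.2121, -0.0455, 0.0152],
 [-0.0455, 0.2955, 0.0682],
 [0.0152, 0.0682, 0.1439]].

Step 3 — form the quadratic (x - mu)^T · Sigma^{-1} · (x - mu):
  Sigma^{-1} · (x - mu) = (0.6818, -0.9318, -0.5227).
  (x - mu)^T · [Sigma^{-1} · (x - mu)] = (3)·(0.6818) + (-2)·(-0.9318) + (-3)·(-0.5227) = 5.4773.

Step 4 — take square root: d = √(5.4773) ≈ 2.3404.

d(x, mu) = √(5.4773) ≈ 2.3404


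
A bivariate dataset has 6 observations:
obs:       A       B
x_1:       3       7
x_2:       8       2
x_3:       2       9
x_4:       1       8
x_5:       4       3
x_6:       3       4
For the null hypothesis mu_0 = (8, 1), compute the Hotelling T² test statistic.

Step 1 — sample mean vector:
  mean(A) = (3 + 8 + 2 + 1 + 4 + 3) / 6 = 21/6 = 3.5
  mean(B) = (7 + 2 + 9 + 8 + 3 + 4) / 6 = 33/6 = 5.5
  x̄ = (3.5, 5.5),  deviation x̄ - mu_0 = (3.5, 5.5) - (8, 1) = (-4.5, 4.5).

Step 2 — sample covariance matrix, S[i,j] = (1/(n-1)) · Σ_k (x_{k,i} - mean_i) · (x_{k,j} - mean_j), divisor n-1 = 5:
  S[A,A] = ((-0.5)·(-0.5) + (4.5)·(4.5) + (-1.5)·(-1.5) + (-2.5)·(-2.5) + (0.5)·(0.5) + (-0.5)·(-0.5)) / 5 = 29.5/5 = 5.9
  S[A,B] = ((-0.5)·(1.5) + (4.5)·(-3.5) + (-1.5)·(3.5) + (-2.5)·(2.5) + (0.5)·(-2.5) + (-0.5)·(-1.5)) / 5 = -28.5/5 = -5.7
  S[B,B] = ((1.5)·(1.5) + (-3.5)·(-3.5) + (3.5)·(3.5) + (2.5)·(2.5) + (-2.5)·(-2.5) + (-1.5)·(-1.5)) / 5 = 41.5/5 = 8.3
  S = [[5.9, -5.7],
 [-5.7, 8.3]].

Step 3 — invert S. det(S) = 5.9·8.3 - (-5.7)² = 16.48.
  S^{-1} = (1/det) · [[d, -b], [-b, a]] = [[0.5036, 0.3459],
 [0.3459, 0.358]].

Step 4 — quadratic form (x̄ - mu_0)^T · S^{-1} · (x̄ - mu_0):
  S^{-1} · (x̄ - mu_0) = (-0.71, 0.0546),
  (x̄ - mu_0)^T · [...] = (-4.5)·(-0.71) + (4.5)·(0.0546) = 3.4405.

Step 5 — scale by n: T² = 6 · 3.4405 = 20.6432.

T² ≈ 20.6432


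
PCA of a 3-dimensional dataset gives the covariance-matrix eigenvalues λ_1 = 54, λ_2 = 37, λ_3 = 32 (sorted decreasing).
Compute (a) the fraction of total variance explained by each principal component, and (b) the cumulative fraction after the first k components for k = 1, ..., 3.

Step 1 — total variance = trace(Sigma) = Σ λ_i = 54 + 37 + 32 = 123.

Step 2 — fraction explained by component i = λ_i / Σ λ:
  PC1: 54/123 = 0.439
  PC2: 37/123 = 0.3008
  PC3: 32/123 = 0.2602

Step 3 — cumulative fraction after k components = (λ_1 + ... + λ_k) / Σ λ:
  k = 1: 54/123 = 0.439
  k = 2: (54 + 37)/123 = 91/123 = 0.7398
  k = 3: (54 + 37 + 32)/123 = 123/123 = 1

Summary (fraction, with percent):

explained: PC1 0.439 (43.9%), PC2 0.3008 (30.08%), PC3 0.2602 (26.02%);  cumulative: 0.439, 0.7398, 1


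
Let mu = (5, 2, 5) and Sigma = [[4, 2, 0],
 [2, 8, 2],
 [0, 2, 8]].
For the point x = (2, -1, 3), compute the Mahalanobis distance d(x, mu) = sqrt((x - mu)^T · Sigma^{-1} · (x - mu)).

Step 1 — centre the observation: (x - mu) = (-3, -3, -2).

Step 2 — invert Sigma (cofactor / det for 3×3, or solve directly):
  Sigma^{-1} = [[0.2885, -0.0769, 0.0192],
 [-0.0769, 0.1538, -0.0385],
 [0.0192, -0.0385, 0.1346]].

Step 3 — form the quadratic (x - mu)^T · Sigma^{-1} · (x - mu):
  Sigma^{-1} · (x - mu) = (-0.6731, -0.1538, -0.2115).
  (x - mu)^T · [Sigma^{-1} · (x - mu)] = (-3)·(-0.6731) + (-3)·(-0.1538) + (-2)·(-0.2115) = 2.9038.

Step 4 — take square root: d = √(2.9038) ≈ 1.7041.

d(x, mu) = √(2.9038) ≈ 1.7041


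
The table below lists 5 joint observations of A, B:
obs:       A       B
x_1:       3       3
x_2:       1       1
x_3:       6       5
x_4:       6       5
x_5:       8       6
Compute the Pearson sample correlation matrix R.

Step 1 — column means:
  mean(A) = (3 + 1 + 6 + 6 + 8) / 5 = 24/5 = 4.8
  mean(B) = (3 + 1 + 5 + 5 + 6) / 5 = 20/5 = 4

Step 2 — sample variances and covariances s[i,j] = (1/(n-1)) · Σ_k (x_{k,i} - mean_i) · (x_{k,j} - mean_j), with n-1 = 4:
  s[A,A] = ((-1.8)·(-1.8) + (-3.8)·(-3.8) + (1.2)·(1.2) + (1.2)·(1.2) + (3.2)·(3.2)) / 4 = 30.8/4 = 7.7
  s[A,B] = ((-1.8)·(-1) + (-3.8)·(-3) + (1.2)·(1) + (1.2)·(1) + (3.2)·(2)) / 4 = 22/4 = 5.5
  s[B,B] = ((-1)·(-1) + (-3)·(-3) + (1)·(1) + (1)·(1) + (2)·(2)) / 4 = 16/4 = 4
  Sample standard deviations s_i = √(s[i,i]):
  s(A) = √(7.7) = 2.7749
  s(B) = √(4) = 2

Step 3 — r_{ij} = s_{ij} / (s_i · s_j):
  r[A,A] = 1 (diagonal).
  r[A,B] = 5.5 / (2.7749 · 2) = 5.5 / 5.5498 = 0.991
  r[B,B] = 1 (diagonal).

R is symmetric with unit diagonal. Assembling:

R = [[1, 0.991],
 [0.991, 1]]


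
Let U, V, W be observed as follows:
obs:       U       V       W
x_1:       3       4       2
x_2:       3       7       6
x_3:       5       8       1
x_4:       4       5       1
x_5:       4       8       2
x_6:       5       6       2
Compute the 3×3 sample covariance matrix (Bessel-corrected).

Step 1 — column means:
  mean(U) = (3 + 3 + 5 + 4 + 4 + 5) / 6 = 24/6 = 4
  mean(V) = (4 + 7 + 8 + 5 + 8 + 6) / 6 = 38/6 = 6.3333
  mean(W) = (2 + 6 + 1 + 1 + 2 + 2) / 6 = 14/6 = 2.3333

Step 2 — sample covariance S[i,j] = (1/(n-1)) · Σ_k (x_{k,i} - mean_i) · (x_{k,j} - mean_j), with n-1 = 5.
  S[U,U] = ((-1)·(-1) + (-1)·(-1) + (1)·(1) + (0)·(0) + (0)·(0) + (1)·(1)) / 5 = 4/5 = 0.8
  S[U,V] = ((-1)·(-2.3333) + (-1)·(0.6667) + (1)·(1.6667) + (0)·(-1.3333) + (0)·(1.6667) + (1)·(-0.3333)) / 5 = 3/5 = 0.6
  S[U,W] = ((-1)·(-0.3333) + (-1)·(3.6667) + (1)·(-1.3333) + (0)·(-1.3333) + (0)·(-0.3333) + (1)·(-0.3333)) / 5 = -5/5 = -1
  S[V,V] = ((-2.3333)·(-2.3333) + (0.6667)·(0.6667) + (1.6667)·(1.6667) + (-1.3333)·(-1.3333) + (1.6667)·(1.6667) + (-0.3333)·(-0.3333)) / 5 = 13.3333/5 = 2.6667
  S[V,W] = ((-2.3333)·(-0.3333) + (0.6667)·(3.6667) + (1.6667)·(-1.3333) + (-1.3333)·(-1.3333) + (1.6667)·(-0.3333) + (-0.3333)·(-0.3333)) / 5 = 2.3333/5 = 0.4667
  S[W,W] = ((-0.3333)·(-0.3333) + (3.6667)·(3.6667) + (-1.3333)·(-1.3333) + (-1.3333)·(-1.3333) + (-0.3333)·(-0.3333) + (-0.3333)·(-0.3333)) / 5 = 17.3333/5 = 3.4667

S is symmetric (S[j,i] = S[i,j]). Assembling:

S = [[0.8, 0.6, -1],
 [0.6, 2.6667, 0.4667],
 [-1, 0.4667, 3.4667]]


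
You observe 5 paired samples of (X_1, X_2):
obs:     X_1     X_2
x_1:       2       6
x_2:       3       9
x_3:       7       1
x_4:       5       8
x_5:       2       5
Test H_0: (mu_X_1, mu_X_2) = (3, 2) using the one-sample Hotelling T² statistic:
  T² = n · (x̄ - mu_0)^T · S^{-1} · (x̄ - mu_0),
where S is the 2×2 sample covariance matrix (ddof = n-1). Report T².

Step 1 — sample mean vector:
  mean(X_1) = (2 + 3 + 7 + 5 + 2) / 5 = 19/5 = 3.8
  mean(X_2) = (6 + 9 + 1 + 8 + 5) / 5 = 29/5 = 5.8
  x̄ = (3.8, 5.8),  deviation x̄ - mu_0 = (3.8, 5.8) - (3, 2) = (0.8, 3.8).

Step 2 — sample covariance matrix, S[i,j] = (1/(n-1)) · Σ_k (x_{k,i} - mean_i) · (x_{k,j} - mean_j), divisor n-1 = 4:
  S[X_1,X_1] = ((-1.8)·(-1.8) + (-0.8)·(-0.8) + (3.2)·(3.2) + (1.2)·(1.2) + (-1.8)·(-1.8)) / 4 = 18.8/4 = 4.7
  S[X_1,X_2] = ((-1.8)·(0.2) + (-0.8)·(3.2) + (3.2)·(-4.8) + (1.2)·(2.2) + (-1.8)·(-0.8)) / 4 = -14.2/4 = -3.55
  S[X_2,X_2] = ((0.2)·(0.2) + (3.2)·(3.2) + (-4.8)·(-4.8) + (2.2)·(2.2) + (-0.8)·(-0.8)) / 4 = 38.8/4 = 9.7
  S = [[4.7, -3.55],
 [-3.55, 9.7]].

Step 3 — invert S. det(S) = 4.7·9.7 - (-3.55)² = 32.9875.
  S^{-1} = (1/det) · [[d, -b], [-b, a]] = [[0.2941, 0.1076],
 [0.1076, 0.1425]].

Step 4 — quadratic form (x̄ - mu_0)^T · S^{-1} · (x̄ - mu_0):
  S^{-1} · (x̄ - mu_0) = (0.6442, 0.6275),
  (x̄ - mu_0)^T · [...] = (0.8)·(0.6442) + (3.8)·(0.6275) = 2.8999.

Step 5 — scale by n: T² = 5 · 2.8999 = 14.4994.

T² ≈ 14.4994


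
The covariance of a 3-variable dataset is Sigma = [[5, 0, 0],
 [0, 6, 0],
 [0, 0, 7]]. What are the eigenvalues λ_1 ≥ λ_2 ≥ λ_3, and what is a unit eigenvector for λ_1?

Step 1 — characteristic polynomial p(λ) = det(λI - Sigma) = λ³ - tr·λ² + c_1·λ - det, where tr = trace, c_1 = sum of the principal 2×2 minors, det = det(Sigma):
  tr = 5 + 6 + 7 = 18,
  c_1 = (5·6 - (0)²) + (5·7 - (0)²) + (6·7 - (0)²) = 30 + 35 + 42 = 107,
  det = 5·(6·7 - (0)²) - (0)·((0)·7 - (0)·(0)) + (0)·((0)·(0) - 6·(0)) = 5·(42) - (0)·(0) + (0)·(0) = 210.
  So p(λ) = λ³ - 18λ² + 107λ - 210.
Step 2 — look for an integer root (rational root theorem: any rational root is an integer divisor of 210). Testing λ = 5:
  p(5) = 125 - 450 + 535 - 210 = 0  ✓
  Dividing out (λ - 5): p(λ) = (λ - 5)(λ² - 13λ + 42).
Step 3 — remaining eigenvalues from the quadratic λ² - 13λ + 42 = 0:
  Δ = 13² - 4·42 = 169 - 168 = 1,  λ = (13 ± √1)/2 = (13 ± 1)/2 = 7 or 6.
  Sorted: λ_1 = 7,  λ_2 = 6,  λ_3 = 5  (check: sum = 18 = tr ✓).

Step 4 — unit eigenvector for λ_1 = 7: v spans the null space of (Sigma - λ_1 I), whose rows are
  r_1 = (-2, 0, 0),  r_2 = (0, -1, 0),  r_3 = (0, 0, 0).
  v is orthogonal to every row, so take v ∝ r_1 × r_2 = ((0)·(0) - (0)·(-1), (0)·(0) - (-2)·(0), (-2)·(-1) - (0)·(0)) = (0, 0, 2).
  Rescale (divide by 2): u = (0, 0, 1).
  ||u|| = √((0)² + (0)² + (1)²) = √(1) = 1,  v_1 = u/||u|| ≈ (0, 0, 1) (||v_1|| = 1).

λ_1 = 7,  λ_2 = 6,  λ_3 = 5;  v_1 ≈ (0, 0, 1)


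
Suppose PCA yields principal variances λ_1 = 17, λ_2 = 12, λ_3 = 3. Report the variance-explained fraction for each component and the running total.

Step 1 — total variance = trace(Sigma) = Σ λ_i = 17 + 12 + 3 = 32.

Step 2 — fraction explained by component i = λ_i / Σ λ:
  PC1: 17/32 = 0.5312
  PC2: 12/32 = 0.375
  PC3: 3/32 = 0.0938

Step 3 — cumulative fraction after k components = (λ_1 + ... + λ_k) / Σ λ:
  k = 1: 17/32 = 0.5312
  k = 2: (17 + 12)/32 = 29/32 = 0.9062
  k = 3: (17 + 12 + 3)/32 = 32/32 = 1

Summary (fraction, with percent):

explained: PC1 0.5312 (53.12%), PC2 0.375 (37.5%), PC3 0.0938 (9.38%);  cumulative: 0.5312, 0.9062, 1


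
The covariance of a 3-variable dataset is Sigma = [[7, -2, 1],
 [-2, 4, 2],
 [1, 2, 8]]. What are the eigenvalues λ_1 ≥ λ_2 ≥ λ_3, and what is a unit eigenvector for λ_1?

Step 1 — characteristic polynomial p(λ) = det(λI - Sigma) = λ³ - tr·λ² + c_1·λ - det, where tr = trace, c_1 = sum of the principal 2×2 minors, det = det(Sigma):
  tr = 7 + 4 + 8 = 19,
  c_1 = (7·4 - (-2)²) + (7·8 - (1)²) + (4·8 - (2)²) = 24 + 55 + 28 = 107,
  det = 7·(4·8 - (2)²) - (-2)·((-2)·8 - (2)·(1)) + (1)·((-2)·(2) - 4·(1)) = 7·(28) - (-2)·(-18) + (1)·(-8) = 152.
  So p(λ) = λ³ - 19λ² + 107λ - 152.
Step 2 — look for an integer root (rational root theorem: any rational root is an integer divisor of 152). Testing λ = 8:
  p(8) = 512 - 1216 + 856 - 152 = 0  ✓
  Dividing out (λ - 8): p(λ) = (λ - 8)(λ² - 11λ + 19).
Step 3 — remaining eigenvalues from the quadratic λ² - 11λ + 19 = 0:
  Δ = 11² - 4·19 = 121 - 76 = 45,  λ = (11 ± √45)/2 = (11 ± 6.7082)/2 ≈ 8.8541 or 2.1459.
  Sorted: λ_1 = 8.8541,  λ_2 = 8,  λ_3 = 2.1459  (check: sum = 19 = tr ✓).

Step 4 — unit eigenvector for λ_1 ≈ 8.8541: v spans the null space of (Sigma - λ_1 I), whose rows are
  r_1 = (-1.8541, -2, 1),  r_2 = (-2, -4.8541, 2),  r_3 = (1, 2, -0.8541).
  v is orthogonal to every row, so take v ∝ r_1 × r_2 = ((-2)·(2) - (1)·(-4.8541), (1)·(-2) - (-1.8541)·(2), (-1.8541)·(-4.8541) - (-2)·(-2)) ≈ (0.8541, 1.7082, 5).
  Let u = (0.8541, 1.7082, 5).
  ||u|| = √((0.8541)² + (1.7082)² + (5)²) = √(28.6475) ≈ 5.3523,  v_1 = u/||u|| ≈ (0.1596, 0.3192, 0.9342) (||v_1|| = 1).

λ_1 = 8.8541,  λ_2 = 8,  λ_3 = 2.1459;  v_1 ≈ (0.1596, 0.3192, 0.9342)


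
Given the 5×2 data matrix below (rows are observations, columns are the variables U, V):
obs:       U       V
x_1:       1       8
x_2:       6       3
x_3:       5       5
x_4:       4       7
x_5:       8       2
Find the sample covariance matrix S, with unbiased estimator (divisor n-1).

Step 1 — column means:
  mean(U) = (1 + 6 + 5 + 4 + 8) / 5 = 24/5 = 4.8
  mean(V) = (8 + 3 + 5 + 7 + 2) / 5 = 25/5 = 5

Step 2 — sample covariance S[i,j] = (1/(n-1)) · Σ_k (x_{k,i} - mean_i) · (x_{k,j} - mean_j), with n-1 = 4.
  S[U,U] = ((-3.8)·(-3.8) + (1.2)·(1.2) + (0.2)·(0.2) + (-0.8)·(-0.8) + (3.2)·(3.2)) / 4 = 26.8/4 = 6.7
  S[U,V] = ((-3.8)·(3) + (1.2)·(-2) + (0.2)·(0) + (-0.8)·(2) + (3.2)·(-3)) / 4 = -25/4 = -6.25
  S[V,V] = ((3)·(3) + (-2)·(-2) + (0)·(0) + (2)·(2) + (-3)·(-3)) / 4 = 26/4 = 6.5

S is symmetric (S[j,i] = S[i,j]). Assembling:

S = [[6.7, -6.25],
 [-6.25, 6.5]]


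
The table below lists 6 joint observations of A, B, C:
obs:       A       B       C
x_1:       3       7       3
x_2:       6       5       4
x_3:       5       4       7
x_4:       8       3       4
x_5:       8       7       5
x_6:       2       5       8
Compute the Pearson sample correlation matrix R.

Step 1 — column means:
  mean(A) = (3 + 6 + 5 + 8 + 8 + 2) / 6 = 32/6 = 5.3333
  mean(B) = (7 + 5 + 4 + 3 + 7 + 5) / 6 = 31/6 = 5.1667
  mean(C) = (3 + 4 + 7 + 4 + 5 + 8) / 6 = 31/6 = 5.1667

Step 2 — sample variances and covariances s[i,j] = (1/(n-1)) · Σ_k (x_{k,i} - mean_i) · (x_{k,j} - mean_j), with n-1 = 5:
  s[A,A] = ((-2.3333)·(-2.3333) + (0.6667)·(0.6667) + (-0.3333)·(-0.3333) + (2.6667)·(2.6667) + (2.6667)·(2.6667) + (-3.3333)·(-3.3333)) / 5 = 31.3333/5 = 6.2667
  s[A,B] = ((-2.3333)·(1.8333) + (0.6667)·(-0.1667) + (-0.3333)·(-1.1667) + (2.6667)·(-2.1667) + (2.6667)·(1.8333) + (-3.3333)·(-0.1667)) / 5 = -4.3333/5 = -0.8667
  s[A,C] = ((-2.3333)·(-2.1667) + (0.6667)·(-1.1667) + (-0.3333)·(1.8333) + (2.6667)·(-1.1667) + (2.6667)·(-0.1667) + (-3.3333)·(2.8333)) / 5 = -9.3333/5 = -1.8667
  s[B,B] = ((1.8333)·(1.8333) + (-0.1667)·(-0.1667) + (-1.1667)·(-1.1667) + (-2.1667)·(-2.1667) + (1.8333)·(1.8333) + (-0.1667)·(-0.1667)) / 5 = 12.8333/5 = 2.5667
  s[B,C] = ((1.8333)·(-2.1667) + (-0.1667)·(-1.1667) + (-1.1667)·(1.8333) + (-2.1667)·(-1.1667) + (1.8333)·(-0.1667) + (-0.1667)·(2.8333)) / 5 = -4.1667/5 = -0.8333
  s[C,C] = ((-2.1667)·(-2.1667) + (-1.1667)·(-1.1667) + (1.8333)·(1.8333) + (-1.1667)·(-1.1667) + (-0.1667)·(-0.1667) + (2.8333)·(2.8333)) / 5 = 18.8333/5 = 3.7667
  Sample standard deviations s_i = √(s[i,i]):
  s(A) = √(6.2667) = 2.5033
  s(B) = √(2.5667) = 1.6021
  s(C) = √(3.7667) = 1.9408

Step 3 — r_{ij} = s_{ij} / (s_i · s_j):
  r[A,A] = 1 (diagonal).
  r[A,B] = -0.8667 / (2.5033 · 1.6021) = -0.8667 / 4.0105 = -0.2161
  r[A,C] = -1.8667 / (2.5033 · 1.9408) = -1.8667 / 4.8584 = -0.3842
  r[B,B] = 1 (diagonal).
  r[B,C] = -0.8333 / (1.6021 · 1.9408) = -0.8333 / 3.1093 = -0.268
  r[C,C] = 1 (diagonal).

R is symmetric with unit diagonal. Assembling:

R = [[1, -0.2161, -0.3842],
 [-0.2161, 1, -0.268],
 [-0.3842, -0.268, 1]]


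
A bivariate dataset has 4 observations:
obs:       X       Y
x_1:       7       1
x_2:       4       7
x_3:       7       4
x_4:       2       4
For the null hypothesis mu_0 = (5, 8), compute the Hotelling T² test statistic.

Step 1 — sample mean vector:
  mean(X) = (7 + 4 + 7 + 2) / 4 = 20/4 = 5
  mean(Y) = (1 + 7 + 4 + 4) / 4 = 16/4 = 4
  x̄ = (5, 4),  deviation x̄ - mu_0 = (5, 4) - (5, 8) = (0, -4).

Step 2 — sample covariance matrix, S[i,j] = (1/(n-1)) · Σ_k (x_{k,i} - mean_i) · (x_{k,j} - mean_j), divisor n-1 = 3:
  S[X,X] = ((2)·(2) + (-1)·(-1) + (2)·(2) + (-3)·(-3)) / 3 = 18/3 = 6
  S[X,Y] = ((2)·(-3) + (-1)·(3) + (2)·(0) + (-3)·(0)) / 3 = -9/3 = -3
  S[Y,Y] = ((-3)·(-3) + (3)·(3) + (0)·(0) + (0)·(0)) / 3 = 18/3 = 6
  S = [[6, -3],
 [-3, 6]].

Step 3 — invert S. det(S) = 6·6 - (-3)² = 27.
  S^{-1} = (1/det) · [[d, -b], [-b, a]] = [[0.2222, 0.1111],
 [0.1111, 0.2222]].

Step 4 — quadratic form (x̄ - mu_0)^T · S^{-1} · (x̄ - mu_0):
  S^{-1} · (x̄ - mu_0) = (-0.4444, -0.8889),
  (x̄ - mu_0)^T · [...] = (0)·(-0.4444) + (-4)·(-0.8889) = 3.5556.

Step 5 — scale by n: T² = 4 · 3.5556 = 14.2222.

T² ≈ 14.2222


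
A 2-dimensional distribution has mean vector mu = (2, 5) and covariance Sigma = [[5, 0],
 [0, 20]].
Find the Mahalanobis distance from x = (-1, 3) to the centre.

Step 1 — centre the observation: (x - mu) = (-3, -2).

Step 2 — invert Sigma. det(Sigma) = 5·20 - (0)² = 100.
  Sigma^{-1} = (1/det) · [[d, -b], [-b, a]] = [[0.2, 0],
 [0, 0.05]].

Step 3 — form the quadratic (x - mu)^T · Sigma^{-1} · (x - mu):
  Sigma^{-1} · (x - mu) = (-0.6, -0.1).
  (x - mu)^T · [Sigma^{-1} · (x - mu)] = (-3)·(-0.6) + (-2)·(-0.1) = 2.

Step 4 — take square root: d = √(2) ≈ 1.4142.

d(x, mu) = √(2) ≈ 1.4142


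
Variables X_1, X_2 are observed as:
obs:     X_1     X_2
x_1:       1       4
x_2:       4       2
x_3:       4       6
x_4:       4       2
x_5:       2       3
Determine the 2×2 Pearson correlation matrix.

Step 1 — column means:
  mean(X_1) = (1 + 4 + 4 + 4 + 2) / 5 = 15/5 = 3
  mean(X_2) = (4 + 2 + 6 + 2 + 3) / 5 = 17/5 = 3.4

Step 2 — sample variances and covariances s[i,j] = (1/(n-1)) · Σ_k (x_{k,i} - mean_i) · (x_{k,j} - mean_j), with n-1 = 4:
  s[X_1,X_1] = ((-2)·(-2) + (1)·(1) + (1)·(1) + (1)·(1) + (-1)·(-1)) / 4 = 8/4 = 2
  s[X_1,X_2] = ((-2)·(0.6) + (1)·(-1.4) + (1)·(2.6) + (1)·(-1.4) + (-1)·(-0.4)) / 4 = -1/4 = -0.25
  s[X_2,X_2] = ((0.6)·(0.6) + (-1.4)·(-1.4) + (2.6)·(2.6) + (-1.4)·(-1.4) + (-0.4)·(-0.4)) / 4 = 11.2/4 = 2.8
  Sample standard deviations s_i = √(s[i,i]):
  s(X_1) = √(2) = 1.4142
  s(X_2) = √(2.8) = 1.6733

Step 3 — r_{ij} = s_{ij} / (s_i · s_j):
  r[X_1,X_1] = 1 (diagonal).
  r[X_1,X_2] = -0.25 / (1.4142 · 1.6733) = -0.25 / 2.3664 = -0.1056
  r[X_2,X_2] = 1 (diagonal).

R is symmetric with unit diagonal. Assembling:

R = [[1, -0.1056],
 [-0.1056, 1]]


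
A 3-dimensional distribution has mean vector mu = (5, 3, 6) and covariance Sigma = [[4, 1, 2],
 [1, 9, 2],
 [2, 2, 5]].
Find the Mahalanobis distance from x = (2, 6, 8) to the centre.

Step 1 — centre the observation: (x - mu) = (-3, 3, 2).

Step 2 — invert Sigma (cofactor / det for 3×3, or solve directly):
  Sigma^{-1} = [[0.313, -0.0076, -0.1221],
 [-0.0076, 0.1221, -0.0458],
 [-0.1221, -0.0458, 0.2672]].

Step 3 — form the quadratic (x - mu)^T · Sigma^{-1} · (x - mu):
  Sigma^{-1} · (x - mu) = (-1.2061, 0.2977, 0.7634).
  (x - mu)^T · [Sigma^{-1} · (x - mu)] = (-3)·(-1.2061) + (3)·(0.2977) + (2)·(0.7634) = 6.0382.

Step 4 — take square root: d = √(6.0382) ≈ 2.4573.

d(x, mu) = √(6.0382) ≈ 2.4573


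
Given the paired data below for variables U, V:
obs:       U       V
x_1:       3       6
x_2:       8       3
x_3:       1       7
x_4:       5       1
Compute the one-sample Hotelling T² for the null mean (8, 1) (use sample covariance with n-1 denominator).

Step 1 — sample mean vector:
  mean(U) = (3 + 8 + 1 + 5) / 4 = 17/4 = 4.25
  mean(V) = (6 + 3 + 7 + 1) / 4 = 17/4 = 4.25
  x̄ = (4.25, 4.25),  deviation x̄ - mu_0 = (4.25, 4.25) - (8, 1) = (-3.75, 3.25).

Step 2 — sample covariance matrix, S[i,j] = (1/(n-1)) · Σ_k (x_{k,i} - mean_i) · (x_{k,j} - mean_j), divisor n-1 = 3:
  S[U,U] = ((-1.25)·(-1.25) + (3.75)·(3.75) + (-3.25)·(-3.25) + (0.75)·(0.75)) / 3 = 26.75/3 = 8.9167
  S[U,V] = ((-1.25)·(1.75) + (3.75)·(-1.25) + (-3.25)·(2.75) + (0.75)·(-3.25)) / 3 = -18.25/3 = -6.0833
  S[V,V] = ((1.75)·(1.75) + (-1.25)·(-1.25) + (2.75)·(2.75) + (-3.25)·(-3.25)) / 3 = 22.75/3 = 7.5833
  S = [[8.9167, -6.0833],
 [-6.0833, 7.5833]].

Step 3 — invert S. det(S) = 8.9167·7.5833 - (-6.0833)² = 30.6111.
  S^{-1} = (1/det) · [[d, -b], [-b, a]] = [[0.2477, 0.1987],
 [0.1987, 0.2913]].

Step 4 — quadratic form (x̄ - mu_0)^T · S^{-1} · (x̄ - mu_0):
  S^{-1} · (x̄ - mu_0) = (-0.2831, 0.2015),
  (x̄ - mu_0)^T · [...] = (-3.75)·(-0.2831) + (3.25)·(0.2015) = 1.7164.

Step 5 — scale by n: T² = 4 · 1.7164 = 6.8657.

T² ≈ 6.8657


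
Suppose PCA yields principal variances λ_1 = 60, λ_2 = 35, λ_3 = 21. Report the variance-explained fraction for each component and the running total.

Step 1 — total variance = trace(Sigma) = Σ λ_i = 60 + 35 + 21 = 116.

Step 2 — fraction explained by component i = λ_i / Σ λ:
  PC1: 60/116 = 0.5172
  PC2: 35/116 = 0.3017
  PC3: 21/116 = 0.181

Step 3 — cumulative fraction after k components = (λ_1 + ... + λ_k) / Σ λ:
  k = 1: 60/116 = 0.5172
  k = 2: (60 + 35)/116 = 95/116 = 0.819
  k = 3: (60 + 35 + 21)/116 = 116/116 = 1

Summary (fraction, with percent):

explained: PC1 0.5172 (51.72%), PC2 0.3017 (30.17%), PC3 0.181 (18.1%);  cumulative: 0.5172, 0.819, 1


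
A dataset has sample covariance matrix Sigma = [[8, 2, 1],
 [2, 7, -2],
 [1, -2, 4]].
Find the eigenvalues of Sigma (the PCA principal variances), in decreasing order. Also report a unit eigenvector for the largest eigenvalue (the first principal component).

Step 1 — characteristic polynomial p(λ) = det(λI - Sigma) = λ³ - tr·λ² + c_1·λ - det, where tr = trace, c_1 = sum of the principal 2×2 minors, det = det(Sigma):
  tr = 8 + 7 + 4 = 19,
  c_1 = (8·7 - (2)²) + (8·4 - (1)²) + (7·4 - (-2)²) = 52 + 31 + 24 = 107,
  det = 8·(7·4 - (-2)²) - (2)·((2)·4 - (-2)·(1)) + (1)·((2)·(-2) - 7·(1)) = 8·(24) - (2)·(10) + (1)·(-11) = 161.
  So p(λ) = λ³ - 19λ² + 107λ - 161.
Step 2 — look for an integer root (rational root theorem: any rational root is an integer divisor of 161). Testing λ = 7:
  p(7) = 343 - 931 + 749 - 161 = 0  ✓
  Dividing out (λ - 7): p(λ) = (λ - 7)(λ² - 12λ + 23).
Step 3 — remaining eigenvalues from the quadratic λ² - 12λ + 23 = 0:
  Δ = 12² - 4·23 = 144 - 92 = 52,  λ = (12 ± √52)/2 = (12 ± 7.2111)/2 ≈ 9.6056 or 2.3944.
  Sorted: λ_1 = 9.6056,  λ_2 = 7,  λ_3 = 2.3944  (check: sum = 19 = tr ✓).

Step 4 — unit eigenvector for λ_1 ≈ 9.6056: v spans the null space of (Sigma - λ_1 I), whose rows are
  r_1 = (-1.6056, 2, 1),  r_2 = (2, -2.6056, -2),  r_3 = (1, -2, -5.6056).
  v is orthogonal to every row, so take v ∝ r_1 × r_2 = ((2)·(-2) - (1)·(-2.6056), (1)·(2) - (-1.6056)·(-2), (-1.6056)·(-2.6056) - (2)·(2)) ≈ (-1.3944, -1.2111, 0.1833).
  Rescale (multiply by -1 so the first nonzero entry is positive): u = (1.3944, 1.2111, -0.1833).
  ||u|| = √((1.3944)² + (1.2111)² + (-0.1833)²) = √(3.4449) ≈ 1.856,  v_1 = u/||u|| ≈ (0.7513, 0.6525, -0.0988) (||v_1|| = 1).

λ_1 = 9.6056,  λ_2 = 7,  λ_3 = 2.3944;  v_1 ≈ (0.7513, 0.6525, -0.0988)
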